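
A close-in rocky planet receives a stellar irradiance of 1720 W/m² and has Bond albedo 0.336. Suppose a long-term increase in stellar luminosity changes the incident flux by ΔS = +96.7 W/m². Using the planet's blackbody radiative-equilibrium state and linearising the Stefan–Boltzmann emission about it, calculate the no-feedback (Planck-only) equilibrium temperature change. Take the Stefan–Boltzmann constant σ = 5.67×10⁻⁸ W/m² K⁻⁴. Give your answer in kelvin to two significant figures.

3.7 K

Unperturbed T_e = [1720·(1−0.336)/(4σ)]^¼ = 266.4 K.
ΔF = Δ[S(1−α)]/4 = (1−0.336)·+96.7/4 = 16.05 W/m².
The Planck feedback parameter is 4σT_e³ = 4.287 W/m²/K.
ΔT₀ = ΔF/λ_P = 16.05/4.287 = 3.74 K.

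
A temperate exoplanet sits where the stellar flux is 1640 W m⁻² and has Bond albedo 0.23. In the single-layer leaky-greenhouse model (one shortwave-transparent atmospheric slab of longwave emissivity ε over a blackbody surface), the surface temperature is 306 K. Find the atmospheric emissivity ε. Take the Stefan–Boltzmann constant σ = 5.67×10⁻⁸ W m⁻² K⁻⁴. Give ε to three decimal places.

0.730

Effective temperature: T_e = [S(1−α)/(4σ)]^(1/4) = 273.2 K.
Inverting T_s⁴ = 2T_e⁴/(2−ε): (T_e/T_s)⁴ = 0.6350, so ε = 2(1 − 0.6350) = 0.7299.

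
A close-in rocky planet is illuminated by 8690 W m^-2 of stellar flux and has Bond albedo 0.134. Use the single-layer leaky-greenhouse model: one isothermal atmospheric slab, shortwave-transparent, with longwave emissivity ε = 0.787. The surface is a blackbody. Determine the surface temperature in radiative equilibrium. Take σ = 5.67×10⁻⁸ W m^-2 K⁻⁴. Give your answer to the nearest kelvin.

484 kelvin

Effective emission temperature (TOA balance): σT_e⁴ = S(1−α)/4 = 1881 W m^-2 → T_e = 426.8 K.
For a single slab of emissivity ε, T_s⁴ = 2T_e⁴/(2−ε); thus T_s = 426.8·(1.649)^(1/4) = 483.6 K.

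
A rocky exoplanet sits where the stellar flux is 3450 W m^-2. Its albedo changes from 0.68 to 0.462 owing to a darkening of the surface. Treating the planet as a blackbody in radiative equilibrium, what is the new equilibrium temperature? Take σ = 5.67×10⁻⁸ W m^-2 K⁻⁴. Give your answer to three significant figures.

T₂ = [S(1−α₂)/(4σ)]^(1/4) = [3450·0.538/(4σ)]^(1/4) = 300.8 K.

301 K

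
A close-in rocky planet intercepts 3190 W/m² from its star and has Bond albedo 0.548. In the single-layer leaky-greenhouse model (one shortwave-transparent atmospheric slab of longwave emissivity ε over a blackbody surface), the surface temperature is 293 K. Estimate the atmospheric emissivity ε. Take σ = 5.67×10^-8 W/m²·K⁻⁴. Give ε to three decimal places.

TOA balance gives T_e = 282.4 K.
T_s⁴ = T_e⁴·2/(2−ε) → ε = 2 − 2(T_e/T_s)⁴ = 2 − 2·(282.4/293)⁴ = 0.2748.

0.275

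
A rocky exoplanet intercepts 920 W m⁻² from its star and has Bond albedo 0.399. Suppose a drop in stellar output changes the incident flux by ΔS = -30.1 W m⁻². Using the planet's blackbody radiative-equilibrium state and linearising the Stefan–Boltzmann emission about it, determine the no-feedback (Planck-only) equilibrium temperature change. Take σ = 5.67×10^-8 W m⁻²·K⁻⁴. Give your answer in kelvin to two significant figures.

Unperturbed T_e = [920.0·(1−0.399)/(4σ)]^¼ = 222.2 K.
Only a fraction (1−α) is absorbed and it's spread over 4πR², so ΔF = (1−α)ΔS/4 = -4.523 W m⁻².
The Planck feedback parameter is 4σT_e³ = 2.488 W m⁻²/K.
Hence the no-feedback warming is ΔF/(4σT_e³) = -1.82 K.

-1.8 kelvin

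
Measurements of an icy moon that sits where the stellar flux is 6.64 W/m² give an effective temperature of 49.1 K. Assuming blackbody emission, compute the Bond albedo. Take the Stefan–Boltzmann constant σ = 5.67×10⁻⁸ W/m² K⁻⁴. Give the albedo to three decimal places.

0.801

From σT⁴ = S(1−α)/4 we invert for α: 1−α = 4σT⁴/S.
σT⁴ = 0.3295 W/m², so 4σT⁴ = 1.318 W/m².
Hence α = 1 − 1.318/6.640 = 0.8015.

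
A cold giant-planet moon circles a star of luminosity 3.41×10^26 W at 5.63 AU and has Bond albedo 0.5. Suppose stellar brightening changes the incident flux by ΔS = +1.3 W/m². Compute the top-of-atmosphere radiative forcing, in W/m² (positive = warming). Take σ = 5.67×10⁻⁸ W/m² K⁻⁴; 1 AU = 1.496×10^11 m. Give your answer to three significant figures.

0.163 W/m²

d = 5.63 × 1.496×10^11 m = 8.422×10^11 m.
Flux at the orbit: S = L/(4πd²) = 3.41×10^26/(4π·(8.42×10^11)²) = 38.25 W/m².
TOA radiative forcing: ΔF = (1−α)ΔS/4 = 0.5·(+1.3)/4 = 0.1625 W/m².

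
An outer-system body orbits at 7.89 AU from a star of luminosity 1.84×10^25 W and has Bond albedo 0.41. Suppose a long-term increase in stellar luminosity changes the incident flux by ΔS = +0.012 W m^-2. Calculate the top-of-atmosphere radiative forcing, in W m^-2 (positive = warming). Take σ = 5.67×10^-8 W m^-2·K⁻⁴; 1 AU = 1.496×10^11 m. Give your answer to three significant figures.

d = 7.89 × 1.496×10^11 m = 1.180×10^12 m.
Flux at the orbit: S = L/(4πd²) = 1.84×10^25/(4π·(1.18×10^12)²) = 1.051 W m^-2.
Only a fraction (1−α) is absorbed and it's spread over 4πR², so ΔF = (1−α)ΔS/4 = 0.001770 W m^-2.

0.00177 W m^-2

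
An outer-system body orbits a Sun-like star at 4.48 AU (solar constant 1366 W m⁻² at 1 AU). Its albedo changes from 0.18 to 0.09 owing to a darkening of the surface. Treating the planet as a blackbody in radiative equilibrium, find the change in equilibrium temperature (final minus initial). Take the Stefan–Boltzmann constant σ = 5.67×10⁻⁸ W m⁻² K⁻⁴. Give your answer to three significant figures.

Flux at the orbit: S = 1366/(4.48)² = 68.06 W m⁻².
Initial: T₁ = [S(1−0.18)/(4σ)]^(1/4) = 125.2 K.
Final:   T₂ = [S(1−0.09)/(4σ)]^(1/4) = 128.6 K.
Change: 128.6 − 125.2 = 3.304 K.

3.30 kelvin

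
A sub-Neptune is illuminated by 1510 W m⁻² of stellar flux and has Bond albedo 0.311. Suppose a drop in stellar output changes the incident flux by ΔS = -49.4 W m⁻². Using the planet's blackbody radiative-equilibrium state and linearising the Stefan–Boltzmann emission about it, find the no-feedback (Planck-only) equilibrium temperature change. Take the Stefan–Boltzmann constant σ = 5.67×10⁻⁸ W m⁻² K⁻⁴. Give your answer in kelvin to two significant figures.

-2.1 K

Reference equilibrium: T_e = [S(1−α)/(4σ)]^(1/4) = 260.2 K.
Only a fraction (1−α) is absorbed and it's spread over 4πR², so ΔF = (1−α)ΔS/4 = -8.509 W m⁻².
Planck response: λ_P = 4σT_e³ = 4·5.67×10⁻⁸·(260.2)³ = 3.998 W m⁻²/K.
Hence the no-feedback warming is ΔF/(4σT_e³) = -2.13 K.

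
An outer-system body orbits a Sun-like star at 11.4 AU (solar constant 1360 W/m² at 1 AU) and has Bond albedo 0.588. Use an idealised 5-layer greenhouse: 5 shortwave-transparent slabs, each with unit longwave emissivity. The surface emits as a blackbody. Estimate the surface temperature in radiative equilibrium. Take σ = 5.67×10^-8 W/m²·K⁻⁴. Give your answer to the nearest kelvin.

103 kelvin

By the inverse-square law, S = 1360/11.4² = 10.46 W/m².
The effective emission temperature is T_e = [S(1−α)/(4σ)]^¼ = 66.03 K.
With N = 5 opaque layers, T_s = (N+1)^(1/4)·T_e = 6^(1/4)·66.03 = 103.3 K.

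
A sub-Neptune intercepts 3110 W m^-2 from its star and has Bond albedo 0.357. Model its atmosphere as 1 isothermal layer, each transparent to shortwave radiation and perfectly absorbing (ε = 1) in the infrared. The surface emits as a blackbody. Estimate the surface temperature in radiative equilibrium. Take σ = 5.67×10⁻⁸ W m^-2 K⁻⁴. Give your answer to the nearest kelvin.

364 kelvin

Top-of-atmosphere balance: σT_e⁴ = S(1−α)/4 = 499.9 W m^-2 → T_e = 306.4 K.
For an N-layer opaque stack, T_s⁴ = (N+1)T_e⁴, hence T_s = (2)^(1/4)×306.4 K = 364.4 K.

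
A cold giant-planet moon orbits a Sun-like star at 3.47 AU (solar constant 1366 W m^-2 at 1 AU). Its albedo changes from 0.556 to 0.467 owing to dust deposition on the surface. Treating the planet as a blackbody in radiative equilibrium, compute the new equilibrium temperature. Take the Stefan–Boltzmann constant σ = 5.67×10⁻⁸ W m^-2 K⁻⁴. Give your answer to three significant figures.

128 kelvin

Flux at the orbit: S = 1366/(3.47)² = 113.4 W m^-2.
With the new albedo, S(1−α₂)/4 = 15.12 W m^-2, so T₂ = 127.8 K.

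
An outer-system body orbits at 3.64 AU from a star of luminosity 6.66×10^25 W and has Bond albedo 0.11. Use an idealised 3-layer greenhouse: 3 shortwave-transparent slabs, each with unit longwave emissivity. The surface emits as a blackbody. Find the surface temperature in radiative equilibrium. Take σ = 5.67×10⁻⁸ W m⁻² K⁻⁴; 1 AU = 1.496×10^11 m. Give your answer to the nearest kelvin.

d = 3.64 × 1.496×10^11 m = 5.445×10^11 m.
Spreading L over a sphere of radius d: S = 6.66×10^25/(4π·5.45×10^11²) = 17.87 W m⁻².
OLR = S(1−α)/4 = 3.977 W m⁻²; the top layer radiates at T_e = 91.51 K.
With N = 3 opaque layers, T_s = (N+1)^(1/4)·T_e = 4^(1/4)·91.51 = 129.4 K.

129 kelvin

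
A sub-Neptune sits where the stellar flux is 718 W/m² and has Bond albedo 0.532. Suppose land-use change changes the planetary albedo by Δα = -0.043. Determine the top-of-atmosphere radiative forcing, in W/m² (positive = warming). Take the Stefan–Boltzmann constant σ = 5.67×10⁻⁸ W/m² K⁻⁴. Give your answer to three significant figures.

ΔF = −(S/4)Δα = −(718.0/4)×(-0.043) = 7.718 W/m².

7.72 W/m²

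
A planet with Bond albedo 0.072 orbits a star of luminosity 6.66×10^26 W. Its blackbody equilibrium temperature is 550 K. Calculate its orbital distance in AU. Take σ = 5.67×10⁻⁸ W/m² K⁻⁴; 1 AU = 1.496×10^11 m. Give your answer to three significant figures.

0.325 AU

Energy balance gives S = 4σT⁴/(1−α) = 22360 W/m².
From L = 4πd²S, d = √(6.66×10^26/(4π·22360)) = 4.868×10^10 m = 0.3254 AU.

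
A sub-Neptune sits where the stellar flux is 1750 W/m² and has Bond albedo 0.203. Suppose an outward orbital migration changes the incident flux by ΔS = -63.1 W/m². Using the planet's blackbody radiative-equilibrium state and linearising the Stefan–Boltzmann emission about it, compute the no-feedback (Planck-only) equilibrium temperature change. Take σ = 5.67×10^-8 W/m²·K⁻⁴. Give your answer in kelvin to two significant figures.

-2.5 kelvin

Unperturbed T_e = [1750·(1−0.203)/(4σ)]^¼ = 280.0 K.
Only a fraction (1−α) is absorbed and it's spread over 4πR², so ΔF = (1−α)ΔS/4 = -12.57 W/m².
Linearising σT⁴ gives d(σT⁴)/dT = 4σT_e³ = 4.981 W/m² per K.
ΔT₀ = ΔF/λ_P = -12.57/4.981 = -2.52 K.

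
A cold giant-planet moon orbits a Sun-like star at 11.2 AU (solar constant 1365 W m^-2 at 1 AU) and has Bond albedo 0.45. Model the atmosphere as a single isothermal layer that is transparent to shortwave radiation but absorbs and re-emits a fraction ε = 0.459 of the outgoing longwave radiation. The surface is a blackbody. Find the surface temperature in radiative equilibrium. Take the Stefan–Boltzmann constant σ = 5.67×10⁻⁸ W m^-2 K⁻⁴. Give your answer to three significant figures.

Flux at the orbit: S = 1365/(11.2)² = 10.88 W m^-2.
Effective emission temperature (TOA balance): σT_e⁴ = S(1−α)/4 = 1.496 W m^-2 → T_e = 71.67 K.
For a single slab of emissivity ε, T_s⁴ = 2T_e⁴/(2−ε); thus T_s = 71.67·(1.298)^(1/4) = 76.50 K.

76.5 K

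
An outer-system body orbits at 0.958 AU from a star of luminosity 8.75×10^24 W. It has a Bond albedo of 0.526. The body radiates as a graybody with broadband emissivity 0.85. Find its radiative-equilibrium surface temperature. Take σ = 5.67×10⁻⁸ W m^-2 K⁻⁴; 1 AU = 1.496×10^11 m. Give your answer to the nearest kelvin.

Orbital distance: d = 0.958 AU = 1.433×10^11 m.
Flux at the orbit: S = L/(4πd²) = 8.75×10^24/(4π·(1.43×10^11)²) = 33.90 W m^-2.
The planet absorbs (1−α)S over its disc πR² and re-emits over 4πR², so the mean absorbed flux is (1−0.526)·33.90/4 = 4.017 W m^-2.
Equating to εσT⁴ with ε = 0.85: T = (4.017/0.85σ)^(1/4) = 95.55 K.

96 K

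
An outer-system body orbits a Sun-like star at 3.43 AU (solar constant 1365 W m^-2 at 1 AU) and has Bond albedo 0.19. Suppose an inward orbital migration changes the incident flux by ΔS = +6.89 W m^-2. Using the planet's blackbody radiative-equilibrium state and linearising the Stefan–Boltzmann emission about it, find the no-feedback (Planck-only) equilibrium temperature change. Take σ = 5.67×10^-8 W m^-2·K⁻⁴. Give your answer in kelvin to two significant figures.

2.1 kelvin

By the inverse-square law, S = 1365/3.43² = 116.0 W m^-2.
Reference equilibrium: T_e = [S(1−α)/(4σ)]^(1/4) = 142.7 K.
Only a fraction (1−α) is absorbed and it's spread over 4πR², so ΔF = (1−α)ΔS/4 = 1.395 W m^-2.
Linearising σT⁴ gives d(σT⁴)/dT = 4σT_e³ = 0.6587 W m^-2 per K.
So ΔT₀ = 1.395/0.6587 = 2.12 K.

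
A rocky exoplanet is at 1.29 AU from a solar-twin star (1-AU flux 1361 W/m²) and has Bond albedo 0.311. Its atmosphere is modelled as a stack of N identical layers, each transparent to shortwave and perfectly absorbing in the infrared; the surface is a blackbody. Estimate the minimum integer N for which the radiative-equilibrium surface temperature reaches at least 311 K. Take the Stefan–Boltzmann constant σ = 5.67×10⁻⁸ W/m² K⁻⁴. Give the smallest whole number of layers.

By the inverse-square law, S = 1361/1.29² = 817.9 W/m².
The effective emission temperature is T_e = [S(1−α)/(4σ)]^¼ = 223.3 K.
T_s = (N+1)^(1/4)·T_e ≥ 311 K requires N+1 ≥ (T_s/T_e)⁴ = (311/223.3)⁴ = 3.765.
Rounding up, N = 3.

3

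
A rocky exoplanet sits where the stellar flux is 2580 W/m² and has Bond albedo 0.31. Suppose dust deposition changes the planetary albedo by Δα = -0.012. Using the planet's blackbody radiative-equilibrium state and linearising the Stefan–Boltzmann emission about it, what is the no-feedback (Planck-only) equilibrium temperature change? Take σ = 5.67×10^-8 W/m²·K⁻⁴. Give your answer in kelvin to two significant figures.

Reference equilibrium: T_e = [S(1−α)/(4σ)]^(1/4) = 297.7 K.
ΔF = −(S/4)Δα = −(2580/4)×(-0.012) = 7.740 W/m².
The Planck feedback parameter is 4σT_e³ = 5.981 W/m²/K.
ΔT₀ = ΔF/λ_P = 7.740/5.981 = 1.29 K.

1.3 K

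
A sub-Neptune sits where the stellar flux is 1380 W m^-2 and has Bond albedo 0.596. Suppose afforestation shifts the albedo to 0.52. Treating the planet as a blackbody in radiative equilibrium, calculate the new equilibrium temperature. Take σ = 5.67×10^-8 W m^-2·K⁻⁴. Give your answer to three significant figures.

232 kelvin

With the new albedo, S(1−α₂)/4 = 165.6 W m^-2, so T₂ = 232.5 K.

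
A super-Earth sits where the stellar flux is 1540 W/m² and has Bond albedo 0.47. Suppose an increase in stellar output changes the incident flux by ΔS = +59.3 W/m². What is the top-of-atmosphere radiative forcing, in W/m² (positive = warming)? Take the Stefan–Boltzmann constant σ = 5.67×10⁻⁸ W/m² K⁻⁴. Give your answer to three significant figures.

7.86 W/m²

TOA radiative forcing: ΔF = (1−α)ΔS/4 = 0.53·(+59.3)/4 = 7.857 W/m².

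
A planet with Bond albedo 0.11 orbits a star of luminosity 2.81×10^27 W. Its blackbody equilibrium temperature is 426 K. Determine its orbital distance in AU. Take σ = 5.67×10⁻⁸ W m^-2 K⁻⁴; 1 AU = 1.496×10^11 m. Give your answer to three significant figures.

1.09 AU

The flux needed for this T is 4σT⁴/(1−0.11) = 8393 W m^-2.
Then d = [L/(4πS)]^(1/2) = 1.632×10^11 m, i.e. 1.091 AU.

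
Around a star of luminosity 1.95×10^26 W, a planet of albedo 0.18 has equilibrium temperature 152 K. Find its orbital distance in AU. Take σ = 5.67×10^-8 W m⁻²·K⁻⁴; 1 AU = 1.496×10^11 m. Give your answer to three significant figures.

2.17 AU

The flux needed for this T is 4σT⁴/(1−0.18) = 147.6 W m⁻².
Then d = [L/(4πS)]^(1/2) = 3.242×10^11 m, i.e. 2.167 AU.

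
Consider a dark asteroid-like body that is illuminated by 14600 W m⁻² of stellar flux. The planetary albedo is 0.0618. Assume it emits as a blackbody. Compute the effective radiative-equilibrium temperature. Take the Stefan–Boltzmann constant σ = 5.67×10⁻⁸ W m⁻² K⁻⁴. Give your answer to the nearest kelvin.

496 K

Averaging over the sphere, the absorbed flux is S(1−α)/4 = 3424 W m⁻².
Set σT⁴ = 3424 → T = (3424/σ)^(1/4) = 495.7 K.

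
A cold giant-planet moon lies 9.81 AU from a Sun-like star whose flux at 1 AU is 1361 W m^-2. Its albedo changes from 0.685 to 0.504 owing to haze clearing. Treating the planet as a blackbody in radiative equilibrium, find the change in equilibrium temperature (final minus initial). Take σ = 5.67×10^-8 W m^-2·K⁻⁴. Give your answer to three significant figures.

Irradiance scales as 1/d², so S = 1361 W m^-2 × (1/9.81)² = 14.14 W m^-2.
With α = 0.685, T₁ = 66.57 K.
Final:   T₂ = [S(1−0.504)/(4σ)]^(1/4) = 74.57 K.
Change: 74.57 − 66.57 = 8.002 K.

8.00 K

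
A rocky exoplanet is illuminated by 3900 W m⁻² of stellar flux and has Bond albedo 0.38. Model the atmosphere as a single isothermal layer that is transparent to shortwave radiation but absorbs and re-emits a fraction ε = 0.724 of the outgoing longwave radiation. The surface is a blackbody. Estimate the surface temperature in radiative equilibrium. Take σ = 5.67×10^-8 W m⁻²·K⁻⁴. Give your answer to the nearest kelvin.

At the top of the atmosphere, σT_e⁴ = S(1−α)/4 = 604.5 W m⁻², giving T_e = 321.3 K.
The surface balance (absorbed SW + ε·downward IR = σT_s⁴) with T_a⁴ = T_s⁴/2 reduces to T_s = T_e·[2/(2−ε)]^¼ = 359.5 K.

360 kelvin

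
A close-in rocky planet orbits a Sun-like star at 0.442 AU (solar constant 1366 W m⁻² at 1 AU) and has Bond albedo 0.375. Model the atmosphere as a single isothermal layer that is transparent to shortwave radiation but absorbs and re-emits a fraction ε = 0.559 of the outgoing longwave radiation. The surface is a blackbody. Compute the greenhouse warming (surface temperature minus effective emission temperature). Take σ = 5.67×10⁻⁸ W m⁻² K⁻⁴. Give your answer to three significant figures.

31.8 kelvin

By the inverse-square law, S = 1366/0.442² = 6992 W m⁻².
The planet radiates to space at T_e = [S(1−α)/(4σ)]^(1/4) = 372.6 K.
For a single slab of emissivity ε, T_s⁴ = 2T_e⁴/(2−ε); thus T_s = 372.6·(1.388)^(1/4) = 404.4 K.
Greenhouse warming: T_s − T_e = 31.82 K.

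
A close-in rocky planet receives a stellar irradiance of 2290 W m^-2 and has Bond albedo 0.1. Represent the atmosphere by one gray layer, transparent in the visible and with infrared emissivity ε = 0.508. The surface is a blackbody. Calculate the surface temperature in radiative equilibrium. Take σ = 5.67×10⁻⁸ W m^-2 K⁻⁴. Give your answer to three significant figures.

332 kelvin

At the top of the atmosphere, σT_e⁴ = S(1−α)/4 = 515.2 W m^-2, giving T_e = 308.8 K.
Surface balance with a leaky layer gives σT_s⁴ = σT_e⁴·2/(2−ε), so T_s = T_e·[2/(2−0.508)]^(1/4) = 332.2 K.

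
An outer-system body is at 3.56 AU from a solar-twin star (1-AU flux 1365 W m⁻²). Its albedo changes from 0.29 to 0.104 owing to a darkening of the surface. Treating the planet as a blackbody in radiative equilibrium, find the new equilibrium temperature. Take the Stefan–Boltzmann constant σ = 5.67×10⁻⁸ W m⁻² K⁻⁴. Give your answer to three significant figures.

Flux at the orbit: S = 1365/(3.56)² = 107.7 W m⁻².
T₂ = [S(1−α₂)/(4σ)]^(1/4) = [107.7·0.896/(4σ)]^(1/4) = 143.6 K.

144 K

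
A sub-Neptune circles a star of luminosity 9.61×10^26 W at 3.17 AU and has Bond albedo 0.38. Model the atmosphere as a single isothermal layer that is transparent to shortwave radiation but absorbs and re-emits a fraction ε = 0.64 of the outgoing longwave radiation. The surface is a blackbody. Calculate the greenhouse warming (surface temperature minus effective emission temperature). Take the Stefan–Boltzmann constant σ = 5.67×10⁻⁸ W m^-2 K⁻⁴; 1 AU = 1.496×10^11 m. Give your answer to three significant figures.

17.7 K

Orbital distance: d = 3.17 AU = 4.742×10^11 m.
S = L/(4πd²) = 340.0 W m^-2.
Effective emission temperature (TOA balance): σT_e⁴ = S(1−α)/4 = 52.71 W m^-2 → T_e = 174.6 K.
Surface balance with a leaky layer gives σT_s⁴ = σT_e⁴·2/(2−ε), so T_s = T_e·[2/(2−0.64)]^(1/4) = 192.3 K.
Greenhouse warming: T_s − T_e = 17.67 K.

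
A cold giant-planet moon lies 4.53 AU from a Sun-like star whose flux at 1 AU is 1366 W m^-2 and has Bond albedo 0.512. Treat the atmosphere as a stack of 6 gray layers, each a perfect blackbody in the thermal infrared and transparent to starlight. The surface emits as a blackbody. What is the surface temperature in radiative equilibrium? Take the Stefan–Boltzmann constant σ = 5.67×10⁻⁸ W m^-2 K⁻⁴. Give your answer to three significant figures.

By the inverse-square law, S = 1366/4.53² = 66.57 W m^-2.
OLR = S(1−α)/4 = 8.121 W m^-2; the top layer radiates at T_e = 109.4 K.
Layer-by-layer balance gives σT_s⁴ = (N+1)σT_e⁴, so T_s = 7^¼·109.4 = 177.9 K.

178 K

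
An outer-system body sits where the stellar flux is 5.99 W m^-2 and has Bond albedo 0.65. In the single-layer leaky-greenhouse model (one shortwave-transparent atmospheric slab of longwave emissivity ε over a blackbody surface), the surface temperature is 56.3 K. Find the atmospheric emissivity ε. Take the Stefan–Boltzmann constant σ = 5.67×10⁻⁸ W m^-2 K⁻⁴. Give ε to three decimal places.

TOA balance gives T_e = 55.14 K.
Since (2−ε)/2 = (T_e/T_s)⁴ = 0.9201, ε = 0.1599.

0.160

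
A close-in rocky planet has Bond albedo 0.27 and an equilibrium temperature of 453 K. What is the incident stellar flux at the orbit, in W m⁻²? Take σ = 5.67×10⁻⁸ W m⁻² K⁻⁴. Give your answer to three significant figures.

13100 W m⁻²

From S(1−α)/4 = σT⁴: S = 4σT⁴/(1−α).
The emitted flux is σT⁴ = 2388 W m⁻².
S = 4·2388/0.73 = 13080 W m⁻².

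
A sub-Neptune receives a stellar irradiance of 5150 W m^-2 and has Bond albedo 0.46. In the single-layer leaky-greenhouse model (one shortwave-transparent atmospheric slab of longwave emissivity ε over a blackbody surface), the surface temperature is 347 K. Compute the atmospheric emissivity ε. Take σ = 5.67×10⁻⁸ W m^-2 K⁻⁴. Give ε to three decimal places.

Effective temperature: T_e = [S(1−α)/(4σ)]^(1/4) = 332.8 K.
Since (2−ε)/2 = (T_e/T_s)⁴ = 0.8457, ε = 0.3085.

0.309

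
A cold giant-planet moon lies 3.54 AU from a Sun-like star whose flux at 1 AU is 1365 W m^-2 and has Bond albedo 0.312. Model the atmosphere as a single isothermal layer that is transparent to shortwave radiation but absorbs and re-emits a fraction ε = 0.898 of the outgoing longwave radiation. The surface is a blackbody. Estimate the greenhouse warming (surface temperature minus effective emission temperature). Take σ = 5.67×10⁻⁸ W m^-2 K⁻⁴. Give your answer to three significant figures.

Irradiance scales as 1/d², so S = 1365 W m^-2 × (1/3.54)² = 108.9 W m^-2.
The planet radiates to space at T_e = [S(1−α)/(4σ)]^(1/4) = 134.8 K.
The surface balance (absorbed SW + ε·downward IR = σT_s⁴) with T_a⁴ = T_s⁴/2 reduces to T_s = T_e·[2/(2−ε)]^¼ = 156.5 K.
The atmosphere warms the surface by 21.66 K.

21.7 kelvin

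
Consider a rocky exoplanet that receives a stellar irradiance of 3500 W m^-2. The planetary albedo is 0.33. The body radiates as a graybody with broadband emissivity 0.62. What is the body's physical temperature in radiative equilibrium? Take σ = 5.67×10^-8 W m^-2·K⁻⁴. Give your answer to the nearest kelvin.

359 K

Averaging over the sphere, the absorbed flux is S(1−α)/4 = 586.2 W m^-2.
Equating to εσT⁴ with ε = 0.62: T = (586.2/0.62σ)^(1/4) = 359.4 K.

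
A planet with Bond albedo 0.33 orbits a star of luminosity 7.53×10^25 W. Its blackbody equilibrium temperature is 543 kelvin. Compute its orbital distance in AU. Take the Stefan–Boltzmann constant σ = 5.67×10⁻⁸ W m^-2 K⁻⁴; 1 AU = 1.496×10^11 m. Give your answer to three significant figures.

Energy balance gives S = 4σT⁴/(1−α) = 29430 W m^-2.
S = L/(4πd²) → d = √(L/4πS) = √(7.53×10^25/(4π·29430)) = 1.427×10^10 m = 0.09538 AU.

0.0954 AU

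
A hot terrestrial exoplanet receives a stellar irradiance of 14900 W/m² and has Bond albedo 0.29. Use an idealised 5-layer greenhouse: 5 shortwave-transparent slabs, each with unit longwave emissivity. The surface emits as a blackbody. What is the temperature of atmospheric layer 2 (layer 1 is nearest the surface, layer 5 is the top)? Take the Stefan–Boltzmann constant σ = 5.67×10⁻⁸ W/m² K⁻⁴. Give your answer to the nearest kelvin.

Top-of-atmosphere balance: σT_e⁴ = S(1−α)/4 = 2645 W/m² → T_e = 464.7 K.
In the N-layer model, layer k (counted from the surface) has T_k = (N+1−k)^(1/4)·T_e.
With k = 2: T_2 = (5+1−2)^¼·464.7 K = 657.2 K.

657 kelvin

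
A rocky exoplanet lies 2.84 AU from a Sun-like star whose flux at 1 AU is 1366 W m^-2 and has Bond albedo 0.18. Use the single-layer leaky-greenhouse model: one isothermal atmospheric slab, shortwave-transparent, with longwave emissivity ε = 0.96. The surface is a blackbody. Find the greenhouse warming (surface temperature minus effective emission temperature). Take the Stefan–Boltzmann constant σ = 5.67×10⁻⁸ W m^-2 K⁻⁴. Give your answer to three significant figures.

27.9 kelvin

Irradiance scales as 1/d², so S = 1366 W m^-2 × (1/2.84)² = 169.4 W m^-2.
Effective emission temperature (TOA balance): σT_e⁴ = S(1−α)/4 = 34.72 W m^-2 → T_e = 157.3 K.
The surface balance (absorbed SW + ε·downward IR = σT_s⁴) with T_a⁴ = T_s⁴/2 reduces to T_s = T_e·[2/(2−ε)]^¼ = 185.2 K.
T_s − T_e = 185.2 − 157.3 = 27.94 K.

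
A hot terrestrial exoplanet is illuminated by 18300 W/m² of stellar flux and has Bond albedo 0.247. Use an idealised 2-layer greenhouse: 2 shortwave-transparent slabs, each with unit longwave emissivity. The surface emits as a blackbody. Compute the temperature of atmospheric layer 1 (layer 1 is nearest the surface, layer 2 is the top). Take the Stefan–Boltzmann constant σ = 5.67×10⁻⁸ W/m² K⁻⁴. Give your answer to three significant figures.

590 K

The effective emission temperature is T_e = [S(1−α)/(4σ)]^¼ = 496.5 K.
In the N-layer model, layer k (counted from the surface) has T_k = (N+1−k)^(1/4)·T_e.
T_1 = (2)^(1/4)·496.5 = 590.4 K.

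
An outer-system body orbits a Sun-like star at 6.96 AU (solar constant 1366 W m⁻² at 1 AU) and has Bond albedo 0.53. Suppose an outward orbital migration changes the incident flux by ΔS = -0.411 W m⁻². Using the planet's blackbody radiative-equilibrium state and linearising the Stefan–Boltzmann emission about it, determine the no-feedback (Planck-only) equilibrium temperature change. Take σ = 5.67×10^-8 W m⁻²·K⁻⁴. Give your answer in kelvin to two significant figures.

-0.32 K

Irradiance scales as 1/d², so S = 1366 W m⁻² × (1/6.96)² = 28.20 W m⁻².
Unperturbed T_e = [28.20·(1−0.53)/(4σ)]^¼ = 87.43 K.
Only a fraction (1−α) is absorbed and it's spread over 4πR², so ΔF = (1−α)ΔS/4 = -0.04829 W m⁻².
The Planck feedback parameter is 4σT_e³ = 0.1516 W m⁻²/K.
So ΔT₀ = -0.04829/0.1516 = -0.319 K.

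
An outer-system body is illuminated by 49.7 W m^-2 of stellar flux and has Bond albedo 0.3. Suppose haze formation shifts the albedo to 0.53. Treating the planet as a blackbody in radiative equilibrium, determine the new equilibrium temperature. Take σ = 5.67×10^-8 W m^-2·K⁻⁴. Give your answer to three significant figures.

New equilibrium: T₂ = [(1−0.53)·49.70/(4σ)]^(1/4) = 100.7 K.

101 K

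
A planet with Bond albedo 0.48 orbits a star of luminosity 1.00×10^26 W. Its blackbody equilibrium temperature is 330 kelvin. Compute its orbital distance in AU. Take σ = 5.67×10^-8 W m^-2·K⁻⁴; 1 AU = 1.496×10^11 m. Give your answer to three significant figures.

Required flux: S = 4σT⁴/(1−α) = 5172 W m^-2.
Then d = [L/(4πS)]^(1/2) = 3.922×10^10 m, i.e. 0.2622 AU.

0.262 AU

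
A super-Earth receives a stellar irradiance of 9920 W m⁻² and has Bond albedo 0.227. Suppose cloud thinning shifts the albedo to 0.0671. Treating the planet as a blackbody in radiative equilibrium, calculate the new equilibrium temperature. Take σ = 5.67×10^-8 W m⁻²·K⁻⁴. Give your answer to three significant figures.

449 K

T₂ = [S(1−α₂)/(4σ)]^(1/4) = [9920·0.933/(4σ)]^(1/4) = 449.4 K.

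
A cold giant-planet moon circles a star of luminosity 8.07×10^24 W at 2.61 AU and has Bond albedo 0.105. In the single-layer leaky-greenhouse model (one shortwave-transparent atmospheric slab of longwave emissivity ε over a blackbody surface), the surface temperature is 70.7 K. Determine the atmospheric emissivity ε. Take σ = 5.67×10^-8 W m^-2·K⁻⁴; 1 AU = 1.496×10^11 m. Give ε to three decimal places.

0.669

d = 2.61 × 1.496×10^11 m = 3.905×10^11 m.
Flux at the orbit: S = L/(4πd²) = 8.07×10^24/(4π·(3.90×10^11)²) = 4.212 W m^-2.
Effective temperature: T_e = [S(1−α)/(4σ)]^(1/4) = 63.85 K.
Since (2−ε)/2 = (T_e/T_s)⁴ = 0.6653, ε = 0.6694.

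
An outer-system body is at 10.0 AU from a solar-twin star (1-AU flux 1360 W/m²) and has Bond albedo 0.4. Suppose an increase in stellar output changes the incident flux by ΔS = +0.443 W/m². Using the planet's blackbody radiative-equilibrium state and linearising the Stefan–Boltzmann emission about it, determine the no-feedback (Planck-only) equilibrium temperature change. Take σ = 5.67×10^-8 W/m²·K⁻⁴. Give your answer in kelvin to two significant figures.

0.63 K

By the inverse-square law, S = 1360/10.0² = 13.60 W/m².
Unperturbed T_e = [13.60·(1−0.4)/(4σ)]^¼ = 77.45 K.
TOA radiative forcing: ΔF = (1−α)ΔS/4 = 0.6·(+0.443)/4 = 0.06645 W/m².
The Planck feedback parameter is 4σT_e³ = 0.1054 W/m²/K.
ΔT₀ = ΔF/λ_P = 0.06645/0.1054 = 0.631 K.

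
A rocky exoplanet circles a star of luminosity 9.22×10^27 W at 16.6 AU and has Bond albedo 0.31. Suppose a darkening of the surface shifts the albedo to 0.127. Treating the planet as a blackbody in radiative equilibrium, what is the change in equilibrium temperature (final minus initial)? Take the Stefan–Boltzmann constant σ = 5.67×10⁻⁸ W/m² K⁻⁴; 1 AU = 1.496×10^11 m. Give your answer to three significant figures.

8.36 kelvin

d = 16.6 × 1.496×10^11 m = 2.483×10^12 m.
S = L/(4πd²) = 119.0 W/m².
With α = 0.31, T₁ = 137.9 K.
With α = 0.127, T₂ = 146.3 K.
ΔT = T₂ − T₁ = 8.355 K.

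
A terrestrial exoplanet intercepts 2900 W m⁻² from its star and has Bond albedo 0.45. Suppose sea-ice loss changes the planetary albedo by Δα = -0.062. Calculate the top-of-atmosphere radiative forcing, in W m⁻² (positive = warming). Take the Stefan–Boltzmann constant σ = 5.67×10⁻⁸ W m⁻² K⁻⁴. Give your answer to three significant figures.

ΔF = −(S/4)Δα = −(2900/4)×(-0.062) = 44.95 W m⁻².

45.0 W m⁻²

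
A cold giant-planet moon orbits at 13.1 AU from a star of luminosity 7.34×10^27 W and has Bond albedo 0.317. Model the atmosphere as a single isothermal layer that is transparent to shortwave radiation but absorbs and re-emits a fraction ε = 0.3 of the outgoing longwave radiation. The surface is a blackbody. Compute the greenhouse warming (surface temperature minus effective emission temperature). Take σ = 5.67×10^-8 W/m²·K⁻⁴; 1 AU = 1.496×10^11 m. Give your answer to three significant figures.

d = 13.1 × 1.496×10^11 m = 1.960×10^12 m.
Spreading L over a sphere of radius d: S = 7.34×10^27/(4π·1.96×10^12²) = 152.1 W/m².
At the top of the atmosphere, σT_e⁴ = S(1−α)/4 = 25.97 W/m², giving T_e = 146.3 K.
Surface balance with a leaky layer gives σT_s⁴ = σT_e⁴·2/(2−ε), so T_s = T_e·[2/(2−0.3)]^(1/4) = 152.4 K.
T_s − T_e = 152.4 − 146.3 = 6.066 K.

6.07 kelvin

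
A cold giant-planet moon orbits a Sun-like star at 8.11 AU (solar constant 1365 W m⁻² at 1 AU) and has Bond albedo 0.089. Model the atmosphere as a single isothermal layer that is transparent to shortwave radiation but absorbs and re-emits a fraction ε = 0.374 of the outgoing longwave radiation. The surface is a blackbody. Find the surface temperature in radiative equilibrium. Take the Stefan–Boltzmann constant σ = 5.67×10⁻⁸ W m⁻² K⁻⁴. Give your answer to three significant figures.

101 kelvin

Flux at the orbit: S = 1365/(8.11)² = 20.75 W m⁻².
At the top of the atmosphere, σT_e⁴ = S(1−α)/4 = 4.727 W m⁻², giving T_e = 95.55 K.
The surface balance (absorbed SW + ε·downward IR = σT_s⁴) with T_a⁴ = T_s⁴/2 reduces to T_s = T_e·[2/(2−ε)]^¼ = 100.6 K.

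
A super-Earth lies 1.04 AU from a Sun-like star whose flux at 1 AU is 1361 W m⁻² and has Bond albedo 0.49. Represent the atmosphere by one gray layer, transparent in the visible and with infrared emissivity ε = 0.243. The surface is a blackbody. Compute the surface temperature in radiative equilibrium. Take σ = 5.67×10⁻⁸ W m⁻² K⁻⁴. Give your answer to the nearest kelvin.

238 K

Flux at the orbit: S = 1361/(1.04)² = 1258 W m⁻².
At the top of the atmosphere, σT_e⁴ = S(1−α)/4 = 160.4 W m⁻², giving T_e = 230.6 K.
For a single slab of emissivity ε, T_s⁴ = 2T_e⁴/(2−ε); thus T_s = 230.6·(1.138)^(1/4) = 238.2 K.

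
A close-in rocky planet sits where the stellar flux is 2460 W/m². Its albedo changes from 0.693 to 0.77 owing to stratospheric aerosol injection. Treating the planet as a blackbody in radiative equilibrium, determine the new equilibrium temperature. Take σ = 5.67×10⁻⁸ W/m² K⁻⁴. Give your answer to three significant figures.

223 K

With the new albedo, S(1−α₂)/4 = 141.4 W/m², so T₂ = 223.5 K.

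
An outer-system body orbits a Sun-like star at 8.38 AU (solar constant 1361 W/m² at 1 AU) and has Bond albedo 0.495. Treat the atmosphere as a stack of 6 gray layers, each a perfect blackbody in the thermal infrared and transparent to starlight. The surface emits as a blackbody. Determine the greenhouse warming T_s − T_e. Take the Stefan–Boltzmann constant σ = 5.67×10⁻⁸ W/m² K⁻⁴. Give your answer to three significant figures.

50.8 K

Flux at the orbit: S = 1361/(8.38)² = 19.38 W/m².
The effective emission temperature is T_e = [S(1−α)/(4σ)]^¼ = 81.05 K.
T_s = (N+1)^(1/4)·T_e = 131.8 K.
Warming: T_s − T_e = 50.78 K.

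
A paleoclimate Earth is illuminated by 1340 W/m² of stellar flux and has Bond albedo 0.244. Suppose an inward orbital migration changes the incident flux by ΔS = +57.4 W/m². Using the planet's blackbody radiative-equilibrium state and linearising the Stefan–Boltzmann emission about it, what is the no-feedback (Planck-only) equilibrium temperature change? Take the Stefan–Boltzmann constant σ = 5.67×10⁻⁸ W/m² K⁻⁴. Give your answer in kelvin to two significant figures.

2.8 kelvin

The baseline emission temperature is T_e = 258.5 K.
ΔF = Δ[S(1−α)]/4 = (1−0.244)·+57.4/4 = 10.85 W/m².
Linearising σT⁴ gives d(σT⁴)/dT = 4σT_e³ = 3.919 W/m² per K.
ΔT₀ = ΔF/λ_P = 10.85/3.919 = 2.77 K.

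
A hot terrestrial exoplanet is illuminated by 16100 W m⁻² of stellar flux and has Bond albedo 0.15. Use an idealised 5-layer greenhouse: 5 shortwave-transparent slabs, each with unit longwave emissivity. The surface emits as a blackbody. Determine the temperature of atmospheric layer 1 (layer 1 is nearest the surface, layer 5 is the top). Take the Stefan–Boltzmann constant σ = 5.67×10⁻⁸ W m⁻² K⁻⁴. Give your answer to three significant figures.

OLR = S(1−α)/4 = 3421 W m⁻²; the top layer radiates at T_e = 495.6 K.
In the N-layer model, layer k (counted from the surface) has T_k = (N+1−k)^(1/4)·T_e.
With k = 1: T_1 = (5+1−1)^¼·495.6 K = 741.1 K.

741 kelvin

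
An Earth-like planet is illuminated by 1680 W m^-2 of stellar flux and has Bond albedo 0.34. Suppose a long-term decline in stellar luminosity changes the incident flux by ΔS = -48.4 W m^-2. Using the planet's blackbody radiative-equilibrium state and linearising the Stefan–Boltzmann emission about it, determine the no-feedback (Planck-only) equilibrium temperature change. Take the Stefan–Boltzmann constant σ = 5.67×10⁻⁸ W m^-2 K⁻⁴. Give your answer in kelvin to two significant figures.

-1.9 K

Reference equilibrium: T_e = [S(1−α)/(4σ)]^(1/4) = 264.4 K.
Only a fraction (1−α) is absorbed and it's spread over 4πR², so ΔF = (1−α)ΔS/4 = -7.986 W m^-2.
The Planck feedback parameter is 4σT_e³ = 4.193 W m^-2/K.
ΔT₀ = ΔF/λ_P = -7.986/4.193 = -1.90 K.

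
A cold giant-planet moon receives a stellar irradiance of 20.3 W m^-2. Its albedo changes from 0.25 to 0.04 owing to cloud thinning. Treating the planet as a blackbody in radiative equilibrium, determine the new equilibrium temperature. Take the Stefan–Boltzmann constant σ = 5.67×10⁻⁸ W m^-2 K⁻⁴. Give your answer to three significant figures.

With the new albedo, S(1−α₂)/4 = 4.872 W m^-2, so T₂ = 96.28 K.

96.3 K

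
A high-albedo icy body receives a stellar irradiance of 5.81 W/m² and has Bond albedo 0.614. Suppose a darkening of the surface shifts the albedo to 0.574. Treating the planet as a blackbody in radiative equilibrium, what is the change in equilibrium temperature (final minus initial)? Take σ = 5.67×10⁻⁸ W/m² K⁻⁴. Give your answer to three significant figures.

1.40 kelvin

Initial: T₁ = [S(1−0.614)/(4σ)]^(1/4) = 56.08 K.
After:  T₂ = [5.810·0.426/(4σ)]^(1/4) = 57.48 K.
Change: 57.48 − 56.08 = 1.399 K.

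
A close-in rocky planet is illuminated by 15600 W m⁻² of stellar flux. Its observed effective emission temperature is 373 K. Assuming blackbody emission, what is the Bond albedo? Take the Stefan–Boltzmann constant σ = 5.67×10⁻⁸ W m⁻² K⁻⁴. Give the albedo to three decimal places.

Energy balance: S(1−α)/4 = σT⁴, so 1−α = 4σT⁴/S.
σT⁴ = 1098 W m⁻², so 4σT⁴ = 4390 W m⁻².
1−α = 4390/15600 = 0.2814, so α = 0.7186.

0.719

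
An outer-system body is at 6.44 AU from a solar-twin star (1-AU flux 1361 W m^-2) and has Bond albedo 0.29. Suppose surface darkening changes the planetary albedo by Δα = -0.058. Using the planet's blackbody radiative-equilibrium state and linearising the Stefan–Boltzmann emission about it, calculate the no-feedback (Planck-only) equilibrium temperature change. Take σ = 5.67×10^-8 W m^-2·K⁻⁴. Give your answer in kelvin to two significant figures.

2.1 kelvin

Irradiance scales as 1/d², so S = 1361 W m^-2 × (1/6.44)² = 32.82 W m^-2.
The baseline emission temperature is T_e = 100.7 K.
The change in absorbed flux is Δ[S(1−α)/4] = −SΔα/4 = 0.4758 W m^-2.
Planck response: λ_P = 4σT_e³ = 4·5.67×10⁻⁸·(100.7)³ = 0.2314 W m^-2/K.
Hence the no-feedback warming is ΔF/(4σT_e³) = 2.06 K.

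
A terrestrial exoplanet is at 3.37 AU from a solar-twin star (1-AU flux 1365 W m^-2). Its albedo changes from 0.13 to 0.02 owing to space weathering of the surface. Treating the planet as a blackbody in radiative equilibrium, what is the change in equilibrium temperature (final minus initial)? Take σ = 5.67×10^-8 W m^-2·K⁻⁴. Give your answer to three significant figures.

Irradiance scales as 1/d², so S = 1365 W m^-2 × (1/3.37)² = 120.2 W m^-2.
Initial: T₁ = [S(1−0.13)/(4σ)]^(1/4) = 146.5 K.
Final:   T₂ = [S(1−0.02)/(4σ)]^(1/4) = 151.0 K.
ΔT = T₂ − T₁ = 4.427 K.

4.43 K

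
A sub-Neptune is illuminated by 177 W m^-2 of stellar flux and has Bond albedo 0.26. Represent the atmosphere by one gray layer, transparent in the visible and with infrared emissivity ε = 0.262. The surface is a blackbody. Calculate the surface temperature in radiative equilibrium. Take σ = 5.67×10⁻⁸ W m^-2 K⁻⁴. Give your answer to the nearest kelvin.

161 K

The planet radiates to space at T_e = [S(1−α)/(4σ)]^(1/4) = 155.0 K.
Surface balance with a leaky layer gives σT_s⁴ = σT_e⁴·2/(2−ε), so T_s = T_e·[2/(2−0.262)]^(1/4) = 160.6 K.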